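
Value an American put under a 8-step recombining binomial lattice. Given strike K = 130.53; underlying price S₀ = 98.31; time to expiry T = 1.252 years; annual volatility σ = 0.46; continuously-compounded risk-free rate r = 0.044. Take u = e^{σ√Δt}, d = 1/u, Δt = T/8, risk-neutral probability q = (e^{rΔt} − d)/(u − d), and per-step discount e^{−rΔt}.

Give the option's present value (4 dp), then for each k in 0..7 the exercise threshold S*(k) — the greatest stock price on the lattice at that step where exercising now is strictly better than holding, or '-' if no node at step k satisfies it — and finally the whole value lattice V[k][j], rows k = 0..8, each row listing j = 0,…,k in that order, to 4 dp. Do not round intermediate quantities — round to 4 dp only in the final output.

Δt=0.15650  u=1.19959  d=0.83362  q=0.47351  discount=0.99314
step 8 (expiry): payoffs max(K−S,0) = 107.6030 97.5379 83.0542 62.2120 32.2200 0.0000 0.0000 0.0000 0.0000
step 7: (k=7,j=0): S=27.5029, (K−S)⁺=103.0271, hold=102.1314 ⇒ V=103.0271 exercise | (k=7,j=1): S=39.5768, (K−S)⁺=90.9532, hold=90.0574 ⇒ V=90.9532 exercise | (k=7,j=2): S=56.9513, (K−S)⁺=73.5787, hold=72.6830 ⇒ V=73.5787 exercise | (k=7,j=3): S=81.9533, (K−S)⁺=48.5767, hold=47.6810 ⇒ V=48.5767 exercise | (k=7,j=4): S=117.9313, (K−S)⁺=12.5987, hold=16.8470 ⇒ V=16.8470 continue | (k=7,j=5): S=169.7039, (K−S)⁺=0.0000, hold=0.0000 ⇒ V=0.0000 continue | (k=7,j=6): S=244.2049, (K−S)⁺=0.0000, hold=0.0000 ⇒ V=0.0000 continue | (k=7,j=7): S=351.4124, (K−S)⁺=0.0000, hold=0.0000 ⇒ V=0.0000 continue  boundary S*=81.9533
step 6: (k=6,j=0): S=32.9921, (K−S)⁺=97.5379, hold=96.6422 ⇒ V=97.5379 exercise | (k=6,j=1): S=47.4758, (K−S)⁺=83.0542, hold=82.1585 ⇒ V=83.0542 exercise | (k=6,j=2): S=68.3180, (K−S)⁺=62.2120, hold=61.3163 ⇒ V=62.2120 exercise | (k=6,j=3): S=98.3100, (K−S)⁺=32.2200, hold=33.3221 ⇒ V=33.3221 continue | (k=6,j=4): S=141.4687, (K−S)⁺=0.0000, hold=8.8089 ⇒ V=8.8089 continue | (k=6,j=5): S=203.5743, (K−S)⁺=0.0000, hold=0.0000 ⇒ V=0.0000 continue | (k=6,j=6): S=292.9447, (K−S)⁺=0.0000, hold=0.0000 ⇒ V=0.0000 continue  boundary S*=68.3180
step 5: (k=5,j=0): S=39.5768, (K−S)⁺=90.9532, hold=90.0574 ⇒ V=90.9532 exercise | (k=5,j=1): S=56.9513, (K−S)⁺=73.5787, hold=72.6830 ⇒ V=73.5787 exercise | (k=5,j=2): S=81.9533, (K−S)⁺=48.5767, hold=48.1992 ⇒ V=48.5767 exercise | (k=5,j=3): S=117.9313, (K−S)⁺=12.5987, hold=21.5658 ⇒ V=21.5658 continue | (k=5,j=4): S=169.7039, (K−S)⁺=0.0000, hold=4.6060 ⇒ V=4.6060 continue | (k=5,j=5): S=244.2049, (K−S)⁺=0.0000, hold=0.0000 ⇒ V=0.0000 continue  boundary S*=81.9533
step 4: (k=4,j=0): S=47.4758, (K−S)⁺=83.0542, hold=82.1585 ⇒ V=83.0542 exercise | (k=4,j=1): S=68.3180, (K−S)⁺=62.2120, hold=61.3163 ⇒ V=62.2120 exercise | (k=4,j=2): S=98.3100, (K−S)⁺=32.2200, hold=35.5411 ⇒ V=35.5411 continue | (k=4,j=3): S=141.4687, (K−S)⁺=0.0000, hold=13.4422 ⇒ V=13.4422 continue | (k=4,j=4): S=203.5743, (K−S)⁺=0.0000, hold=2.4083 ⇒ V=2.4083 continue  boundary S*=68.3180
step 3: (k=3,j=0): S=56.9513, (K−S)⁺=73.5787, hold=72.6830 ⇒ V=73.5787 exercise | (k=3,j=1): S=81.9533, (K−S)⁺=48.5767, hold=49.2428 ⇒ V=49.2428 continue | (k=3,j=2): S=117.9313, (K−S)⁺=12.5987, hold=24.9049 ⇒ V=24.9049 continue | (k=3,j=3): S=169.7039, (K−S)⁺=0.0000, hold=8.1612 ⇒ V=8.1612 continue  boundary S*=56.9513
step 2: (k=2,j=0): S=68.3180, (K−S)⁺=62.2120, hold=61.6295 ⇒ V=62.2120 exercise | (k=2,j=1): S=98.3100, (K−S)⁺=32.2200, hold=37.4597 ⇒ V=37.4597 continue | (k=2,j=2): S=141.4687, (K−S)⁺=0.0000, hold=16.8601 ⇒ V=16.8601 continue  boundary S*=68.3180
step 1: (k=1,j=0): S=81.9533, (K−S)⁺=48.5767, hold=50.1450 ⇒ V=50.1450 continue | (k=1,j=1): S=117.9313, (K−S)⁺=12.5987, hold=27.5154 ⇒ V=27.5154 continue  boundary S*=-
step 0: (k=0,j=0): S=98.3100, (K−S)⁺=32.2200, hold=39.1590 ⇒ V=39.1590 continue  boundary S*=-

price = 39.1590
boundary = - - 68.3180 56.9513 68.3180 81.9533 68.3180 81.9533
tree:
39.1590
50.1450 27.5154
62.2120 37.4597 16.8601
73.5787 49.2428 24.9049 8.1612
83.0542 62.2120 35.5411 13.4422 2.4083
90.9532 73.5787 48.5767 21.5658 4.6060 0.0000
97.5379 83.0542 62.2120 33.3221 8.8089 0.0000 0.0000
103.0271 90.9532 73.5787 48.5767 16.8470 0.0000 0.0000 0.0000
107.6030 97.5379 83.0542 62.2120 32.2200 0.0000 0.0000 0.0000 0.0000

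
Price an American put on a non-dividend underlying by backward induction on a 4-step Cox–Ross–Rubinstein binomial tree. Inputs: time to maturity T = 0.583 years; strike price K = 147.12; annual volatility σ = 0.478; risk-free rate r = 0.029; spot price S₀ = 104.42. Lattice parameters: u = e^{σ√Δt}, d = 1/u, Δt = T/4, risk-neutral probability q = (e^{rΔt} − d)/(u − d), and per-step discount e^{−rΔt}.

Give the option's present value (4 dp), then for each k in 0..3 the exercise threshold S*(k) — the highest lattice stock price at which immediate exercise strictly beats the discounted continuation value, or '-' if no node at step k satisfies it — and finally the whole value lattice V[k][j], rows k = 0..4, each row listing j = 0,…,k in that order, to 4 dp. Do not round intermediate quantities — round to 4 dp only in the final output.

price = 45.1009
boundary = - 87.0023 104.4200 87.0023
tree:
45.1009
60.1177 28.3059
74.6301 42.7000 12.0716
86.7218 60.1177 22.7037 0.0000
96.7965 74.6301 42.7000 0.0000 0.0000

Δt=0.14575, u=1.20020, d=0.83320, q=0.46605, disc=e^(-rΔt)=0.99578
k=4 terminal: V=max(K-S,0) → 96.7965 74.6301 42.7000 0.0000 0.0000
k=3: j=0 S=60.3982 intr=86.7218 cont=86.1012 V=86.7218[EX]; j=1 S=87.0023 intr=60.1177 cont=59.4972 V=60.1177[EX]; j=2 S=125.3247 intr=21.7953 cont=22.7037 V=22.7037[hold]; j=3 S=180.5274 intr=0.0000 cont=0.0000 V=0.0000[hold]  S*(3)=87.0023
k=2: j=0 S=72.4899 intr=74.6301 cont=74.0096 V=74.6301[EX]; j=1 S=104.4200 intr=42.7000 cont=42.5011 V=42.7000[EX]; j=2 S=150.4146 intr=0.0000 cont=12.0716 V=12.0716[hold]  S*(2)=104.4200
k=1: j=0 S=87.0023 intr=60.1177 cont=59.4972 V=60.1177[EX]; j=1 S=125.3247 intr=21.7953 cont=28.3059 V=28.3059[hold]  S*(1)=87.0023
k=0: j=0 S=104.4200 intr=42.7000 cont=45.1009 V=45.1009[hold]  S*(0)=-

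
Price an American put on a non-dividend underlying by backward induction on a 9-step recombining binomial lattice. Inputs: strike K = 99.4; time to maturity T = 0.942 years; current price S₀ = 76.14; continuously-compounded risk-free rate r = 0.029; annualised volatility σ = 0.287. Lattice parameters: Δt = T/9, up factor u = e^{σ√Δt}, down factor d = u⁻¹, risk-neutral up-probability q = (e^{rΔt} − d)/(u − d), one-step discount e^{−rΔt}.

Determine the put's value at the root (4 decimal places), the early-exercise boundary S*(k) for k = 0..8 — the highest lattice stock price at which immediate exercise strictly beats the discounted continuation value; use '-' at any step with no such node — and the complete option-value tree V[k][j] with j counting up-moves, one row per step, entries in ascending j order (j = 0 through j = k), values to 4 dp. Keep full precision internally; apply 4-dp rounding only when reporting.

price = 24.0795
boundary = - 69.3886 63.2359 69.3886 63.2359 69.3886 76.1400 83.5483 76.1400
tree:
24.0795
30.0114 18.1313
36.1641 23.7253 12.4937
41.7713 30.0114 17.4108 7.5169
46.8813 36.1641 23.3612 11.4025 3.5697
51.5381 41.7713 30.0114 16.6702 6.0588 1.0335
55.7821 46.8813 36.1641 23.2600 10.0001 2.0453 0.0000
59.6497 51.5381 41.7713 30.0114 15.8517 4.0476 0.0000 0.0000
63.1744 55.7821 46.8813 36.1641 23.2600 8.0101 0.0000 0.0000 0.0000
66.3865 59.6497 51.5381 41.7713 30.0114 15.8517 0.0000 0.0000 0.0000 0.0000

params: Δt=0.10467 u=1.09730 d=0.91133 q=0.49315 e^(-rΔt)=0.99697
t_9 payoffs: 66.3865 59.6497 51.5381 41.7713 30.0114 15.8517 0.0000 0.0000 0.0000 0.0000
t_8: node(8,0) S=36.2256 payoff=63.1744 vs cont=62.8731 → 63.1744 [stop]  node(8,1) S=43.6179 payoff=55.7821 vs cont=55.4808 → 55.7821 [stop]  node(8,2) S=52.5187 payoff=46.8813 vs cont=46.5800 → 46.8813 [stop]  node(8,3) S=63.2359 payoff=36.1641 vs cont=35.8629 → 36.1641 [stop]  node(8,4) S=76.1400 payoff=23.2600 vs cont=22.9587 → 23.2600 [stop]  node(8,5) S=91.6774 payoff=7.7226 vs cont=8.0101 → 8.0101 [wait]  node(8,6) S=110.3853 payoff=0.0000 vs cont=0.0000 → 0.0000 [wait]  node(8,7) S=132.9109 payoff=0.0000 vs cont=0.0000 → 0.0000 [wait]  node(8,8) S=160.0331 payoff=0.0000 vs cont=0.0000 → 0.0000 [wait]  ⇒ S*(8)=76.1400
t_7: node(7,0) S=39.7503 payoff=59.6497 vs cont=59.3484 → 59.6497 [stop]  node(7,1) S=47.8619 payoff=51.5381 vs cont=51.2369 → 51.5381 [stop]  node(7,2) S=57.6287 payoff=41.7713 vs cont=41.4700 → 41.7713 [stop]  node(7,3) S=69.3886 payoff=30.0114 vs cont=29.7101 → 30.0114 [stop]  node(7,4) S=83.5483 payoff=15.8517 vs cont=15.6918 → 15.8517 [stop]  node(7,5) S=100.5974 payoff=0.0000 vs cont=4.0476 → 4.0476 [wait]  node(7,6) S=121.1256 payoff=0.0000 vs cont=0.0000 → 0.0000 [wait]  node(7,7) S=145.8429 payoff=0.0000 vs cont=0.0000 → 0.0000 [wait]  ⇒ S*(7)=83.5483
t_6: node(6,0) S=43.6179 payoff=55.7821 vs cont=55.4808 → 55.7821 [stop]  node(6,1) S=52.5187 payoff=46.8813 vs cont=46.5800 → 46.8813 [stop]  node(6,2) S=63.2359 payoff=36.1641 vs cont=35.8629 → 36.1641 [stop]  node(6,3) S=76.1400 payoff=23.2600 vs cont=22.9587 → 23.2600 [stop]  node(6,4) S=91.6774 payoff=7.7226 vs cont=10.0001 → 10.0001 [wait]  node(6,5) S=110.3853 payoff=0.0000 vs cont=2.0453 → 2.0453 [wait]  node(6,6) S=132.9109 payoff=0.0000 vs cont=0.0000 → 0.0000 [wait]  ⇒ S*(6)=76.1400
t_5: node(5,0) S=47.8619 payoff=51.5381 vs cont=51.2369 → 51.5381 [stop]  node(5,1) S=57.6287 payoff=41.7713 vs cont=41.4700 → 41.7713 [stop]  node(5,2) S=69.3886 payoff=30.0114 vs cont=29.7101 → 30.0114 [stop]  node(5,3) S=83.5483 payoff=15.8517 vs cont=16.6702 → 16.6702 [wait]  node(5,4) S=100.5974 payoff=0.0000 vs cont=6.0588 → 6.0588 [wait]  node(5,5) S=121.1256 payoff=0.0000 vs cont=1.0335 → 1.0335 [wait]  ⇒ S*(5)=69.3886
t_4: node(4,0) S=52.5187 payoff=46.8813 vs cont=46.5800 → 46.8813 [stop]  node(4,1) S=63.2359 payoff=36.1641 vs cont=35.8629 → 36.1641 [stop]  node(4,2) S=76.1400 payoff=23.2600 vs cont=23.3612 → 23.3612 [wait]  node(4,3) S=91.6774 payoff=7.7226 vs cont=11.4025 → 11.4025 [wait]  node(4,4) S=110.3853 payoff=0.0000 vs cont=3.5697 → 3.5697 [wait]  ⇒ S*(4)=63.2359
t_3: node(3,0) S=57.6287 payoff=41.7713 vs cont=41.4700 → 41.7713 [stop]  node(3,1) S=69.3886 payoff=30.0114 vs cont=29.7599 → 30.0114 [stop]  node(3,2) S=83.5483 payoff=15.8517 vs cont=17.4108 → 17.4108 [wait]  node(3,3) S=100.5974 payoff=0.0000 vs cont=7.5169 → 7.5169 [wait]  ⇒ S*(3)=69.3886
t_2: node(2,0) S=63.2359 payoff=36.1641 vs cont=35.8629 → 36.1641 [stop]  node(2,1) S=76.1400 payoff=23.2600 vs cont=23.7253 → 23.7253 [wait]  node(2,2) S=91.6774 payoff=7.7226 vs cont=12.4937 → 12.4937 [wait]  ⇒ S*(2)=63.2359
t_1: node(1,0) S=69.3886 payoff=30.0114 vs cont=29.9389 → 30.0114 [stop]  node(1,1) S=83.5483 payoff=15.8517 vs cont=18.1313 → 18.1313 [wait]  ⇒ S*(1)=69.3886
t_0: node(0,0) S=76.1400 payoff=23.2600 vs cont=24.0795 → 24.0795 [wait]  ⇒ S*(0)=-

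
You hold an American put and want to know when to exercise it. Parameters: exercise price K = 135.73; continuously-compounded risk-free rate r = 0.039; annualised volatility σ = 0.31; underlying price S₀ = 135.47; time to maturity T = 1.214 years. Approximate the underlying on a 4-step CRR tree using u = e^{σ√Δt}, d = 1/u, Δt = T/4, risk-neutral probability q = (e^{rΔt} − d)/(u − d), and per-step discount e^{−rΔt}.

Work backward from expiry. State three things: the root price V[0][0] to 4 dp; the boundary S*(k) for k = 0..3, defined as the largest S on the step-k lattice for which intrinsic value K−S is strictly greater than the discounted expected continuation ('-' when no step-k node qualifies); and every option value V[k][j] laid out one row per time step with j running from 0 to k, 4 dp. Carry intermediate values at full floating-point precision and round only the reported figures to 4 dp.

Δt=0.30350, u=1.18623, d=0.84301, q=0.49210, disc=e^(-rΔt)=0.98823
k=4 terminal: V=max(K-S,0) → 67.3128 39.4571 0.2600 0.0000 0.0000
k=3: j=0 S=81.1586 intr=54.5714 cont=52.9743 V=54.5714[EX]; j=1 S=114.2020 intr=21.5280 cont=19.9309 V=21.5280[EX]; j=2 S=160.6988 intr=0.0000 cont=0.1305 V=0.1305[hold]; j=3 S=226.1266 intr=0.0000 cont=0.0000 V=0.0000[hold]  S*(3)=114.2020
k=2: j=0 S=96.2729 intr=39.4571 cont=37.8600 V=39.4571[EX]; j=1 S=135.4700 intr=0.2600 cont=10.8689 V=10.8689[hold]; j=2 S=190.6260 intr=0.0000 cont=0.0655 V=0.0655[hold]  S*(2)=96.2729
k=1: j=0 S=114.2020 intr=21.5280 cont=25.0901 V=25.0901[hold]; j=1 S=160.6988 intr=0.0000 cont=5.4872 V=5.4872[hold]  S*(1)=-
k=0: j=0 S=135.4700 intr=0.2600 cont=15.2618 V=15.2618[hold]  S*(0)=-

price = 15.2618
boundary = - - 96.2729 114.2020
tree:
15.2618
25.0901 5.4872
39.4571 10.8689 0.0655
54.5714 21.5280 0.1305 0.0000
67.3128 39.4571 0.2600 0.0000 0.0000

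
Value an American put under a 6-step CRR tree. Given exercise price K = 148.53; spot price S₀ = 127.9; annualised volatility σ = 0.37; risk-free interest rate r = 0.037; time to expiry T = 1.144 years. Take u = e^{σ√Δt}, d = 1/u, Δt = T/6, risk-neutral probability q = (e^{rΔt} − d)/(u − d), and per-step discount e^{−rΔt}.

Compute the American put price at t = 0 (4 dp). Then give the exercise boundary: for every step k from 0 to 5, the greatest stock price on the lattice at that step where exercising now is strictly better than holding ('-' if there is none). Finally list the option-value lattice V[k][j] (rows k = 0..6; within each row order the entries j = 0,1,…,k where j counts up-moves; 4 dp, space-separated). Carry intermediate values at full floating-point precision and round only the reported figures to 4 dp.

price = 31.0934
boundary = - - 92.5848 78.7724 92.5848 108.8191
tree:
31.0934
42.4988 19.2694
55.9452 28.6447 9.4574
69.7576 41.0063 15.7550 2.8153
81.5093 55.9452 25.5232 5.4683 0.0000
91.5079 69.7576 39.7109 10.6212 0.0000 0.0000
100.0148 81.5093 55.9452 20.6300 0.0000 0.0000 0.0000

Δt=0.19067, u=1.17535, d=0.85081, q=0.48151, disc=e^(-rΔt)=0.99297
k=6 terminal: V=max(K-S,0) → 100.0148 81.5093 55.9452 20.6300 0.0000 0.0000 0.0000
k=5: j=0 S=57.0221 intr=91.5079 cont=90.4638 V=91.5079[EX]; j=1 S=78.7724 intr=69.7576 cont=68.7134 V=69.7576[EX]; j=2 S=108.8191 intr=39.7109 cont=38.6668 V=39.7109[EX]; j=3 S=150.3267 intr=0.0000 cont=10.6212 V=10.6212[hold]; j=4 S=207.6667 intr=0.0000 cont=0.0000 V=0.0000[hold]; j=5 S=286.8784 intr=0.0000 cont=0.0000 V=0.0000[hold]  S*(5)=108.8191
k=4: j=0 S=67.0207 intr=81.5093 cont=80.4652 V=81.5093[EX]; j=1 S=92.5848 intr=55.9452 cont=54.9011 V=55.9452[EX]; j=2 S=127.9000 intr=20.6300 cont=25.5232 V=25.5232[hold]; j=3 S=176.6857 intr=0.0000 cont=5.4683 V=5.4683[hold]; j=4 S=244.0801 intr=0.0000 cont=0.0000 V=0.0000[hold]  S*(4)=92.5848
k=3: j=0 S=78.7724 intr=69.7576 cont=68.7134 V=69.7576[EX]; j=1 S=108.8191 intr=39.7109 cont=41.0063 V=41.0063[hold]; j=2 S=150.3267 intr=0.0000 cont=15.7550 V=15.7550[hold]; j=3 S=207.6667 intr=0.0000 cont=2.8153 V=2.8153[hold]  S*(3)=78.7724
k=2: j=0 S=92.5848 intr=55.9452 cont=55.5205 V=55.9452[EX]; j=1 S=127.9000 intr=20.6300 cont=28.6447 V=28.6447[hold]; j=2 S=176.6857 intr=0.0000 cont=9.4574 V=9.4574[hold]  S*(2)=92.5848
k=1: j=0 S=108.8191 intr=39.7109 cont=42.4988 V=42.4988[hold]; j=1 S=150.3267 intr=0.0000 cont=19.2694 V=19.2694[hold]  S*(1)=-
k=0: j=0 S=127.9000 intr=20.6300 cont=31.0934 V=31.0934[hold]  S*(0)=-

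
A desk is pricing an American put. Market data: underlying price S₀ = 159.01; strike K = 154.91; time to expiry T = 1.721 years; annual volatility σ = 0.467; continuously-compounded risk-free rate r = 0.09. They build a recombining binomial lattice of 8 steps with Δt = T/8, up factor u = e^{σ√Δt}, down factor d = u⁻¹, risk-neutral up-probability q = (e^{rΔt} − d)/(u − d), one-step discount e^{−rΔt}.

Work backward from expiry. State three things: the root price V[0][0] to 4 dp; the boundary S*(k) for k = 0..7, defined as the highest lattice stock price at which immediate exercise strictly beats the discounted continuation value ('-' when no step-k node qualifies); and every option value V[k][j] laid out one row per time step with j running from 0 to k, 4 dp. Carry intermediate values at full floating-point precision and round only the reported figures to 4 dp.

price = 25.7360
boundary = - - - 83.0266 103.1066 83.0266 103.1066 128.0429
tree:
25.7360
37.4674 14.5917
52.8430 23.0100 6.4403
71.8834 35.1965 11.2851 1.6711
88.0528 51.8034 19.3715 3.3463 0.0000
101.0732 71.8834 32.3301 6.7006 0.0000 0.0000
111.5579 88.0528 51.8034 13.4174 0.0000 0.0000 0.0000
120.0007 101.0732 71.8834 26.8671 0.0000 0.0000 0.0000 0.0000
126.7993 111.5579 88.0528 51.8034 0.0000 0.0000 0.0000 0.0000 0.0000

Δt=0.21513  u=1.24185  d=0.80525  q=0.49084  discount=0.98082
step 8 (expiry): payoffs max(K−S,0) = 126.7993 111.5579 88.0528 51.8034 0.0000 0.0000 0.0000 0.0000 0.0000
step 7: (k=7,j=0): S=34.9093, (K−S)⁺=120.0007, hold=117.0303 ⇒ V=120.0007 exercise | (k=7,j=1): S=53.8368, (K−S)⁺=101.0732, hold=98.1028 ⇒ V=101.0732 exercise | (k=7,j=2): S=83.0266, (K−S)⁺=71.8834, hold=68.9130 ⇒ V=71.8834 exercise | (k=7,j=3): S=128.0429, (K−S)⁺=26.8671, hold=25.8706 ⇒ V=26.8671 exercise | (k=7,j=4): S=197.4665, (K−S)⁺=0.0000, hold=0.0000 ⇒ V=0.0000 continue | (k=7,j=5): S=304.5310, (K−S)⁺=0.0000, hold=0.0000 ⇒ V=0.0000 continue | (k=7,j=6): S=469.6448, (K−S)⁺=0.0000, hold=0.0000 ⇒ V=0.0000 continue | (k=7,j=7): S=724.2818, (K−S)⁺=0.0000, hold=0.0000 ⇒ V=0.0000 continue  boundary S*=128.0429
step 6: (k=6,j=0): S=43.3521, (K−S)⁺=111.5579, hold=108.5875 ⇒ V=111.5579 exercise | (k=6,j=1): S=66.8572, (K−S)⁺=88.0528, hold=85.0824 ⇒ V=88.0528 exercise | (k=6,j=2): S=103.1066, (K−S)⁺=51.8034, hold=48.8330 ⇒ V=51.8034 exercise | (k=6,j=3): S=159.0100, (K−S)⁺=0.0000, hold=13.4174 ⇒ V=13.4174 continue | (k=6,j=4): S=245.2237, (K−S)⁺=0.0000, hold=0.0000 ⇒ V=0.0000 continue | (k=6,j=5): S=378.1817, (K−S)⁺=0.0000, hold=0.0000 ⇒ V=0.0000 continue | (k=6,j=6): S=583.2283, (K−S)⁺=0.0000, hold=0.0000 ⇒ V=0.0000 continue  boundary S*=103.1066
step 5: (k=5,j=0): S=53.8368, (K−S)⁺=101.0732, hold=98.1028 ⇒ V=101.0732 exercise | (k=5,j=1): S=83.0266, (K−S)⁺=71.8834, hold=68.9130 ⇒ V=71.8834 exercise | (k=5,j=2): S=128.0429, (K−S)⁺=26.8671, hold=32.3301 ⇒ V=32.3301 continue | (k=5,j=3): S=197.4665, (K−S)⁺=0.0000, hold=6.7006 ⇒ V=6.7006 continue | (k=5,j=4): S=304.5310, (K−S)⁺=0.0000, hold=0.0000 ⇒ V=0.0000 continue | (k=5,j=5): S=469.6448, (K−S)⁺=0.0000, hold=0.0000 ⇒ V=0.0000 continue  boundary S*=83.0266
step 4: (k=4,j=0): S=66.8572, (K−S)⁺=88.0528, hold=85.0824 ⇒ V=88.0528 exercise | (k=4,j=1): S=103.1066, (K−S)⁺=51.8034, hold=51.4630 ⇒ V=51.8034 exercise | (k=4,j=2): S=159.0100, (K−S)⁺=0.0000, hold=19.3715 ⇒ V=19.3715 continue | (k=4,j=3): S=245.2237, (K−S)⁺=0.0000, hold=3.3463 ⇒ V=3.3463 continue | (k=4,j=4): S=378.1817, (K−S)⁺=0.0000, hold=0.0000 ⇒ V=0.0000 continue  boundary S*=103.1066
step 3: (k=3,j=0): S=83.0266, (K−S)⁺=71.8834, hold=68.9130 ⇒ V=71.8834 exercise | (k=3,j=1): S=128.0429, (K−S)⁺=26.8671, hold=35.1965 ⇒ V=35.1965 continue | (k=3,j=2): S=197.4665, (K−S)⁺=0.0000, hold=11.2851 ⇒ V=11.2851 continue | (k=3,j=3): S=304.5310, (K−S)⁺=0.0000, hold=1.6711 ⇒ V=1.6711 continue  boundary S*=83.0266
step 2: (k=2,j=0): S=103.1066, (K−S)⁺=51.8034, hold=52.8430 ⇒ V=52.8430 continue | (k=2,j=1): S=159.0100, (K−S)⁺=0.0000, hold=23.0100 ⇒ V=23.0100 continue | (k=2,j=2): S=245.2237, (K−S)⁺=0.0000, hold=6.4403 ⇒ V=6.4403 continue  boundary S*=-
step 1: (k=1,j=0): S=128.0429, (K−S)⁺=26.8671, hold=37.4674 ⇒ V=37.4674 continue | (k=1,j=1): S=197.4665, (K−S)⁺=0.0000, hold=14.5917 ⇒ V=14.5917 continue  boundary S*=-
step 0: (k=0,j=0): S=159.0100, (K−S)⁺=0.0000, hold=25.7360 ⇒ V=25.7360 continue  boundary S*=-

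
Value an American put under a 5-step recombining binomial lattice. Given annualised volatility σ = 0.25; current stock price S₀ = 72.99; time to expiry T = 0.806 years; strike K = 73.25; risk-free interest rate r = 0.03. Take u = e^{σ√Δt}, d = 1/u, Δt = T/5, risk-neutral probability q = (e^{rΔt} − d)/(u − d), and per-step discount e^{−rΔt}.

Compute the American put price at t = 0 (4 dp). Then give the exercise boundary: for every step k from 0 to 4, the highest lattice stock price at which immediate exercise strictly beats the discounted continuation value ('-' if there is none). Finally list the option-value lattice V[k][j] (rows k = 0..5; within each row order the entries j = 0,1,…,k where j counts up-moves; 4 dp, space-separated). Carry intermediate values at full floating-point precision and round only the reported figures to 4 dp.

price = 6.2087
boundary = - - - 54.0116 59.7144
tree:
6.2087
9.4530 3.0122
13.8316 5.1493 0.8960
19.2384 8.5384 1.7972 0.0000
24.3965 13.5356 3.6048 0.0000 0.0000
29.0621 19.2384 7.2306 0.0000 0.0000 0.0000

params: Δt=0.16120 u=1.10558 d=0.90450 q=0.49904 e^(-rΔt)=0.99518
t_5 payoffs: 29.0621 19.2384 7.2306 0.0000 0.0000 0.0000
t_4: node(4,0) S=48.8535 payoff=24.3965 vs cont=24.0432 → 24.3965 [stop]  node(4,1) S=59.7144 payoff=13.5356 vs cont=13.1822 → 13.5356 [stop]  node(4,2) S=72.9900 payoff=0.2600 vs cont=3.6048 → 3.6048 [wait]  node(4,3) S=89.2170 payoff=0.0000 vs cont=0.0000 → 0.0000 [wait]  node(4,4) S=109.0514 payoff=0.0000 vs cont=0.0000 → 0.0000 [wait]  ⇒ S*(4)=59.7144
t_3: node(3,0) S=54.0116 payoff=19.2384 vs cont=18.8850 → 19.2384 [stop]  node(3,1) S=66.0194 payoff=7.2306 vs cont=8.5384 → 8.5384 [wait]  node(3,2) S=80.6966 payoff=0.0000 vs cont=1.7972 → 1.7972 [wait]  node(3,3) S=98.6369 payoff=0.0000 vs cont=0.0000 → 0.0000 [wait]  ⇒ S*(3)=54.0116
t_2: node(2,0) S=59.7144 payoff=13.5356 vs cont=13.8316 → 13.8316 [wait]  node(2,1) S=72.9900 payoff=0.2600 vs cont=5.1493 → 5.1493 [wait]  node(2,2) S=89.2170 payoff=0.0000 vs cont=0.8960 → 0.8960 [wait]  ⇒ S*(2)=-
t_1: node(1,0) S=66.0194 payoff=7.2306 vs cont=9.4530 → 9.4530 [wait]  node(1,1) S=80.6966 payoff=0.0000 vs cont=3.0122 → 3.0122 [wait]  ⇒ S*(1)=-
t_0: node(0,0) S=72.9900 payoff=0.2600 vs cont=6.2087 → 6.2087 [wait]  ⇒ S*(0)=-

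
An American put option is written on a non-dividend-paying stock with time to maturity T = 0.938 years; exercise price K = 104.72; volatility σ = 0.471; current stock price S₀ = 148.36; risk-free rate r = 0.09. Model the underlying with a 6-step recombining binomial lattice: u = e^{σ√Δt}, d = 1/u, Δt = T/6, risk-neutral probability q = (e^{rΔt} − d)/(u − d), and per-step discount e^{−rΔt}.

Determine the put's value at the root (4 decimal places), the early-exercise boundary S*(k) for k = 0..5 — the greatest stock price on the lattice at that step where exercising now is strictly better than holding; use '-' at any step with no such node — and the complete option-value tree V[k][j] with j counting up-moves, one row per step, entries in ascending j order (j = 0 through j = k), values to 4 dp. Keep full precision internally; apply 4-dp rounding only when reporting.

Δt=0.15633, u=1.20470, d=0.83008, q=0.49140, disc=e^(-rΔt)=0.98603
k=6 terminal: V=max(K-S,0) → 56.1858 34.2824 2.4942 0.0000 0.0000 0.0000 0.0000
k=5: j=0 S=58.4691 intr=46.2509 cont=44.7878 V=46.2509[EX]; j=1 S=84.8560 intr=19.8640 cont=18.4009 V=19.8640[EX]; j=2 S=123.1512 intr=0.0000 cont=1.2508 V=1.2508[hold]; j=3 S=178.7290 intr=0.0000 cont=0.0000 V=0.0000[hold]; j=4 S=259.3888 intr=0.0000 cont=0.0000 V=0.0000[hold]; j=5 S=376.4501 intr=0.0000 cont=0.0000 V=0.0000[hold]  S*(5)=84.8560
k=4: j=0 S=70.4376 intr=34.2824 cont=32.8193 V=34.2824[EX]; j=1 S=102.2258 intr=2.4942 cont=10.5677 V=10.5677[hold]; j=2 S=148.3600 intr=0.0000 cont=0.6273 V=0.6273[hold]; j=3 S=215.3144 intr=0.0000 cont=0.0000 V=0.0000[hold]; j=4 S=312.4851 intr=0.0000 cont=0.0000 V=0.0000[hold]  S*(4)=70.4376
k=3: j=0 S=84.8560 intr=19.8640 cont=22.3128 V=22.3128[hold]; j=1 S=123.1512 intr=0.0000 cont=5.6036 V=5.6036[hold]; j=2 S=178.7290 intr=0.0000 cont=0.3146 V=0.3146[hold]; j=3 S=259.3888 intr=0.0000 cont=0.0000 V=0.0000[hold]  S*(3)=-
k=2: j=0 S=102.2258 intr=2.4942 cont=13.9049 V=13.9049[hold]; j=1 S=148.3600 intr=0.0000 cont=2.9626 V=2.9626[hold]; j=2 S=215.3144 intr=0.0000 cont=0.1578 V=0.1578[hold]  S*(2)=-
k=1: j=0 S=123.1512 intr=0.0000 cont=8.4087 V=8.4087[hold]; j=1 S=178.7290 intr=0.0000 cont=1.5622 V=1.5622[hold]  S*(1)=-
k=0: j=0 S=148.3600 intr=0.0000 cont=4.9738 V=4.9738[hold]  S*(0)=-

price = 4.9738
boundary = - - - - 70.4376 84.8560
tree:
4.9738
8.4087 1.5622
13.9049 2.9626 0.1578
22.3128 5.6036 0.3146 0.0000
34.2824 10.5677 0.6273 0.0000 0.0000
46.2509 19.8640 1.2508 0.0000 0.0000 0.0000
56.1858 34.2824 2.4942 0.0000 0.0000 0.0000 0.0000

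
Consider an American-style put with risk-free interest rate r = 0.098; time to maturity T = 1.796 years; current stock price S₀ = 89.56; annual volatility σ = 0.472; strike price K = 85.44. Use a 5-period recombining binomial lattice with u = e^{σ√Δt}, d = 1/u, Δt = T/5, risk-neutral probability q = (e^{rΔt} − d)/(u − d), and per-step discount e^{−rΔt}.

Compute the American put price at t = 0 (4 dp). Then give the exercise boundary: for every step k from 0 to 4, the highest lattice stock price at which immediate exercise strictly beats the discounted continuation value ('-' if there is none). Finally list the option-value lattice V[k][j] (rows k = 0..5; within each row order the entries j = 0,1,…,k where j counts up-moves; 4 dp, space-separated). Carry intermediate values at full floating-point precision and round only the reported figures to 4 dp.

params: Δt=0.35920 u=1.32695 d=0.75361 q=0.49224 e^(-rΔt)=0.96541
t_5 payoffs: 63.6711 47.1092 17.9470 0.0000 0.0000 0.0000
t_4: node(4,0) S=28.8863 payoff=56.5537 vs cont=53.5984 → 56.5537 [stop]  node(4,1) S=50.8631 payoff=34.5769 vs cont=31.6216 → 34.5769 [stop]  node(4,2) S=89.5600 payoff=0.0000 vs cont=8.7976 → 8.7976 [wait]  node(4,3) S=157.6976 payoff=0.0000 vs cont=0.0000 → 0.0000 [wait]  node(4,4) S=277.6745 payoff=0.0000 vs cont=0.0000 → 0.0000 [wait]  ⇒ S*(4)=50.8631
t_3: node(3,0) S=38.3308 payoff=47.1092 vs cont=44.1539 → 47.1092 [stop]  node(3,1) S=67.4930 payoff=17.9470 vs cont=21.1303 → 21.1303 [wait]  node(3,2) S=118.8419 payoff=0.0000 vs cont=4.3126 → 4.3126 [wait]  node(3,3) S=209.2572 payoff=0.0000 vs cont=0.0000 → 0.0000 [wait]  ⇒ S*(3)=38.3308
t_2: node(2,0) S=50.8631 payoff=34.5769 vs cont=33.1343 → 34.5769 [stop]  node(2,1) S=89.5600 payoff=0.0000 vs cont=12.4075 → 12.4075 [wait]  node(2,2) S=157.6976 payoff=0.0000 vs cont=2.1140 → 2.1140 [wait]  ⇒ S*(2)=50.8631
t_1: node(1,0) S=67.4930 payoff=17.9470 vs cont=22.8457 → 22.8457 [wait]  node(1,1) S=118.8419 payoff=0.0000 vs cont=7.0868 → 7.0868 [wait]  ⇒ S*(1)=-
t_0: node(0,0) S=89.5600 payoff=0.0000 vs cont=14.5667 → 14.5667 [wait]  ⇒ S*(0)=-

price = 14.5667
boundary = - - 50.8631 38.3308 50.8631
tree:
14.5667
22.8457 7.0868
34.5769 12.4075 2.1140
47.1092 21.1303 4.3126 0.0000
56.5537 34.5769 8.7976 0.0000 0.0000
63.6711 47.1092 17.9470 0.0000 0.0000 0.0000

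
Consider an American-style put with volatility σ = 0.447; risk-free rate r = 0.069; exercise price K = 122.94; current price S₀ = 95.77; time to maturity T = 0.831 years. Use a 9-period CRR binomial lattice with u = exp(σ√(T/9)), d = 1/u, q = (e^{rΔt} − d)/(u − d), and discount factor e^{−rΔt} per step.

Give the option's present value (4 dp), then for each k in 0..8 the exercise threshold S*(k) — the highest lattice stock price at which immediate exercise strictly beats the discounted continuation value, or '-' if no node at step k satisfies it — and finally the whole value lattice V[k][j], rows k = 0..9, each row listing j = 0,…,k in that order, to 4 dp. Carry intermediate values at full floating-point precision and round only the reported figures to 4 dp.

price = 31.3026
boundary = - - 72.9880 63.7180 72.9880 83.6066 72.9880 83.6066 95.7700
tree:
31.3026
40.1022 22.5359
49.9520 30.3555 14.6767
59.2220 39.6162 21.0959 8.1750
67.3146 49.9520 29.3563 12.7583 3.5028
74.3794 59.2220 39.3334 19.3365 6.0658 0.8761
80.5469 67.3146 49.9520 28.2425 10.3027 1.7272 0.0000
85.9311 74.3794 59.2220 39.3334 17.0468 3.4053 0.0000 0.0000
90.6315 80.5469 67.3146 49.9520 27.1700 6.7139 0.0000 0.0000 0.0000
94.7348 85.9311 74.3794 59.2220 39.3334 13.2370 0.0000 0.0000 0.0000 0.0000

params: Δt=0.09233 u=1.14548 d=0.87299 q=0.48955 e^(-rΔt)=0.99365
t_9 payoffs: 94.7348 85.9311 74.3794 59.2220 39.3334 13.2370 0.0000 0.0000 0.0000 0.0000
t_8: node(8,0) S=32.3085 payoff=90.6315 vs cont=89.8507 → 90.6315 [stop]  node(8,1) S=42.3931 payoff=80.5469 vs cont=79.7661 → 80.5469 [stop]  node(8,2) S=55.6254 payoff=67.3146 vs cont=66.5338 → 67.3146 [stop]  node(8,3) S=72.9880 payoff=49.9520 vs cont=49.1712 → 49.9520 [stop]  node(8,4) S=95.7700 payoff=27.1700 vs cont=26.3892 → 27.1700 [stop]  node(8,5) S=125.6630 payoff=0.0000 vs cont=6.7139 → 6.7139 [wait]  node(8,6) S=164.8867 payoff=0.0000 vs cont=0.0000 → 0.0000 [wait]  node(8,7) S=216.3533 payoff=0.0000 vs cont=0.0000 → 0.0000 [wait]  node(8,8) S=283.8844 payoff=0.0000 vs cont=0.0000 → 0.0000 [wait]  ⇒ S*(8)=95.7700
t_7: node(7,0) S=37.0089 payoff=85.9311 vs cont=85.1503 → 85.9311 [stop]  node(7,1) S=48.5606 payoff=74.3794 vs cont=73.5986 → 74.3794 [stop]  node(7,2) S=63.7180 payoff=59.2220 vs cont=58.4412 → 59.2220 [stop]  node(7,3) S=83.6066 payoff=39.3334 vs cont=38.5527 → 39.3334 [stop]  node(7,4) S=109.7030 payoff=13.2370 vs cont=17.0468 → 17.0468 [wait]  node(7,5) S=143.9450 payoff=0.0000 vs cont=3.4053 → 3.4053 [wait]  node(7,6) S=188.8750 payoff=0.0000 vs cont=0.0000 → 0.0000 [wait]  node(7,7) S=247.8292 payoff=0.0000 vs cont=0.0000 → 0.0000 [wait]  ⇒ S*(7)=83.6066
t_6: node(6,0) S=42.3931 payoff=80.5469 vs cont=79.7661 → 80.5469 [stop]  node(6,1) S=55.6254 payoff=67.3146 vs cont=66.5338 → 67.3146 [stop]  node(6,2) S=72.9880 payoff=49.9520 vs cont=49.1712 → 49.9520 [stop]  node(6,3) S=95.7700 payoff=27.1700 vs cont=28.2425 → 28.2425 [wait]  node(6,4) S=125.6630 payoff=0.0000 vs cont=10.3027 → 10.3027 [wait]  node(6,5) S=164.8867 payoff=0.0000 vs cont=1.7272 → 1.7272 [wait]  node(6,6) S=216.3533 payoff=0.0000 vs cont=0.0000 → 0.0000 [wait]  ⇒ S*(6)=72.9880
t_5: node(5,0) S=48.5606 payoff=74.3794 vs cont=73.5986 → 74.3794 [stop]  node(5,1) S=63.7180 payoff=59.2220 vs cont=58.4412 → 59.2220 [stop]  node(5,2) S=83.6066 payoff=39.3334 vs cont=39.0743 → 39.3334 [stop]  node(5,3) S=109.7030 payoff=13.2370 vs cont=19.3365 → 19.3365 [wait]  node(5,4) S=143.9450 payoff=0.0000 vs cont=6.0658 → 6.0658 [wait]  node(5,5) S=188.8750 payoff=0.0000 vs cont=0.8761 → 0.8761 [wait]  ⇒ S*(5)=83.6066
t_4: node(4,0) S=55.6254 payoff=67.3146 vs cont=66.5338 → 67.3146 [stop]  node(4,1) S=72.9880 payoff=49.9520 vs cont=49.1712 → 49.9520 [stop]  node(4,2) S=95.7700 payoff=27.1700 vs cont=29.3563 → 29.3563 [wait]  node(4,3) S=125.6630 payoff=0.0000 vs cont=12.7583 → 12.7583 [wait]  node(4,4) S=164.8867 payoff=0.0000 vs cont=3.5028 → 3.5028 [wait]  ⇒ S*(4)=72.9880
t_3: node(3,0) S=63.7180 payoff=59.2220 vs cont=58.4412 → 59.2220 [stop]  node(3,1) S=83.6066 payoff=39.3334 vs cont=39.6162 → 39.6162 [wait]  node(3,2) S=109.7030 payoff=13.2370 vs cont=21.0959 → 21.0959 [wait]  node(3,3) S=143.9450 payoff=0.0000 vs cont=8.1750 → 8.1750 [wait]  ⇒ S*(3)=63.7180
t_2: node(2,0) S=72.9880 payoff=49.9520 vs cont=49.3088 → 49.9520 [stop]  node(2,1) S=95.7700 payoff=27.1700 vs cont=30.3555 → 30.3555 [wait]  node(2,2) S=125.6630 payoff=0.0000 vs cont=14.6767 → 14.6767 [wait]  ⇒ S*(2)=72.9880
t_1: node(1,0) S=83.6066 payoff=39.3334 vs cont=40.1022 → 40.1022 [wait]  node(1,1) S=109.7030 payoff=13.2370 vs cont=22.5359 → 22.5359 [wait]  ⇒ S*(1)=-
t_0: node(0,0) S=95.7700 payoff=27.1700 vs cont=31.3026 → 31.3026 [wait]  ⇒ S*(0)=-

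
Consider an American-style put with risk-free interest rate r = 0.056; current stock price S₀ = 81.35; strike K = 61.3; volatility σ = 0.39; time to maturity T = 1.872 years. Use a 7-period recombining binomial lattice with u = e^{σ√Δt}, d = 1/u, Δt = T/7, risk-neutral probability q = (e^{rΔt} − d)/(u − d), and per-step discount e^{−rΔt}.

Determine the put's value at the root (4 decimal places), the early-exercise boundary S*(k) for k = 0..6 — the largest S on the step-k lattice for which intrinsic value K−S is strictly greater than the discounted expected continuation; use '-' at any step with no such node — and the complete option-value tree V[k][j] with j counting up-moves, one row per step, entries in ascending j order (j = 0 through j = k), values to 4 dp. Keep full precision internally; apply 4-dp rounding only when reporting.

price = 5.0270
boundary = - - - - 36.3077 44.4210 36.3077
tree:
5.0270
7.8856 2.1705
12.0273 3.7654 0.5570
17.7175 6.4038 1.1019 0.0000
24.9923 10.6004 2.1799 0.0000 0.0000
31.6237 16.8790 4.3126 0.0000 0.0000 0.0000
37.0440 24.9923 8.5318 0.0000 0.0000 0.0000 0.0000
41.4742 31.6237 16.8790 0.0000 0.0000 0.0000 0.0000 0.0000

params: Δt=0.26743 u=1.22346 d=0.81735 q=0.48690 e^(-rΔt)=0.98514
t_7 payoffs: 41.4742 31.6237 16.8790 0.0000 0.0000 0.0000 0.0000 0.0000
t_6: node(6,0) S=24.2560 payoff=37.0440 vs cont=36.1328 → 37.0440 [stop]  node(6,1) S=36.3077 payoff=24.9923 vs cont=24.0811 → 24.9923 [stop]  node(6,2) S=54.3473 payoff=6.9527 vs cont=8.5318 → 8.5318 [wait]  node(6,3) S=81.3500 payoff=0.0000 vs cont=0.0000 → 0.0000 [wait]  node(6,4) S=121.7690 payoff=0.0000 vs cont=0.0000 → 0.0000 [wait]  node(6,5) S=182.2704 payoff=0.0000 vs cont=0.0000 → 0.0000 [wait]  node(6,6) S=272.8321 payoff=0.0000 vs cont=0.0000 → 0.0000 [wait]  ⇒ S*(6)=36.3077
t_5: node(5,0) S=29.6763 payoff=31.6237 vs cont=30.7125 → 31.6237 [stop]  node(5,1) S=44.4210 payoff=16.8790 vs cont=16.7252 → 16.8790 [stop]  node(5,2) S=66.4918 payoff=0.0000 vs cont=4.3126 → 4.3126 [wait]  node(5,3) S=99.5284 payoff=0.0000 vs cont=0.0000 → 0.0000 [wait]  node(5,4) S=148.9795 payoff=0.0000 vs cont=0.0000 → 0.0000 [wait]  node(5,5) S=223.0005 payoff=0.0000 vs cont=0.0000 → 0.0000 [wait]  ⇒ S*(5)=44.4210
t_4: node(4,0) S=36.3077 payoff=24.9923 vs cont=24.0811 → 24.9923 [stop]  node(4,1) S=54.3473 payoff=6.9527 vs cont=10.6004 → 10.6004 [wait]  node(4,2) S=81.3500 payoff=0.0000 vs cont=2.1799 → 2.1799 [wait]  node(4,3) S=121.7690 payoff=0.0000 vs cont=0.0000 → 0.0000 [wait]  node(4,4) S=182.2704 payoff=0.0000 vs cont=0.0000 → 0.0000 [wait]  ⇒ S*(4)=36.3077
t_3: node(3,0) S=44.4210 payoff=16.8790 vs cont=17.7175 → 17.7175 [wait]  node(3,1) S=66.4918 payoff=0.0000 vs cont=6.4038 → 6.4038 [wait]  node(3,2) S=99.5284 payoff=0.0000 vs cont=1.1019 → 1.1019 [wait]  node(3,3) S=148.9795 payoff=0.0000 vs cont=0.0000 → 0.0000 [wait]  ⇒ S*(3)=-
t_2: node(2,0) S=54.3473 payoff=6.9527 vs cont=12.0273 → 12.0273 [wait]  node(2,1) S=81.3500 payoff=0.0000 vs cont=3.7654 → 3.7654 [wait]  node(2,2) S=121.7690 payoff=0.0000 vs cont=0.5570 → 0.5570 [wait]  ⇒ S*(2)=-
t_1: node(1,0) S=66.4918 payoff=0.0000 vs cont=7.8856 → 7.8856 [wait]  node(1,1) S=99.5284 payoff=0.0000 vs cont=2.1705 → 2.1705 [wait]  ⇒ S*(1)=-
t_0: node(0,0) S=81.3500 payoff=0.0000 vs cont=5.0270 → 5.0270 [wait]  ⇒ S*(0)=-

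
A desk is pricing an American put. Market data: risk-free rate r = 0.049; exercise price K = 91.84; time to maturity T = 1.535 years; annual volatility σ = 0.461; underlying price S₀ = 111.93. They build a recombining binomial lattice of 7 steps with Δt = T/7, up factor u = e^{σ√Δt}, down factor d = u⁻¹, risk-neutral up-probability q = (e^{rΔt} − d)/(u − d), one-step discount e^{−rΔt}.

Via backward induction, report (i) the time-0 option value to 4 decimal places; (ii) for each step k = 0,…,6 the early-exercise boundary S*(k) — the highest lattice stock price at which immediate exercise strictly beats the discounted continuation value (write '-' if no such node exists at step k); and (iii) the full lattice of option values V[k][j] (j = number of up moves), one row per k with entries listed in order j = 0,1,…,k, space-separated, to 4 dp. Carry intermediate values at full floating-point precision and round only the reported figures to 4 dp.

price = 11.3659
boundary = - - - - 47.1987 58.5712 72.6839
tree:
11.3659
16.8762 5.4394
24.3144 8.9112 1.6659
33.7371 14.2919 3.0739 0.1232
44.6413 22.2671 5.6647 0.2354 0.0000
53.8057 33.2688 10.4247 0.4499 0.0000 0.0000
61.1906 44.6413 19.1561 0.8597 0.0000 0.0000 0.0000
67.1417 53.8057 33.2688 1.6429 0.0000 0.0000 0.0000 0.0000

Δt=0.21929, u=1.24095, d=0.80583, q=0.47107, disc=e^(-rΔt)=0.98931
k=7 terminal: V=max(K-S,0) → 67.1417 53.8057 33.2688 1.6429 0.0000 0.0000 0.0000 0.0000
k=6: j=0 S=30.6494 intr=61.1906 cont=60.2091 V=61.1906[EX]; j=1 S=47.1987 intr=44.6413 cont=43.6598 V=44.6413[EX]; j=2 S=72.6839 intr=19.1561 cont=18.1746 V=19.1561[EX]; j=3 S=111.9300 intr=0.0000 cont=0.8597 V=0.8597[hold]; j=4 S=172.3673 intr=0.0000 cont=0.0000 V=0.0000[hold]; j=5 S=265.4380 intr=0.0000 cont=0.0000 V=0.0000[hold]; j=6 S=408.7627 intr=0.0000 cont=0.0000 V=0.0000[hold]  S*(6)=72.6839
k=5: j=0 S=38.0343 intr=53.8057 cont=52.8241 V=53.8057[EX]; j=1 S=58.5712 intr=33.2688 cont=32.2873 V=33.2688[EX]; j=2 S=90.1971 intr=1.6429 cont=10.4247 V=10.4247[hold]; j=3 S=138.8995 intr=0.0000 cont=0.4499 V=0.4499[hold]; j=4 S=213.8991 intr=0.0000 cont=0.0000 V=0.0000[hold]; j=5 S=329.3951 intr=0.0000 cont=0.0000 V=0.0000[hold]  S*(5)=58.5712
k=4: j=0 S=47.1987 intr=44.6413 cont=43.6598 V=44.6413[EX]; j=1 S=72.6839 intr=19.1561 cont=22.2671 V=22.2671[hold]; j=2 S=111.9300 intr=0.0000 cont=5.6647 V=5.6647[hold]; j=3 S=172.3673 intr=0.0000 cont=0.2354 V=0.2354[hold]; j=4 S=265.4380 intr=0.0000 cont=0.0000 V=0.0000[hold]  S*(4)=47.1987
k=3: j=0 S=58.5712 intr=33.2688 cont=33.7371 V=33.7371[hold]; j=1 S=90.1971 intr=1.6429 cont=14.2919 V=14.2919[hold]; j=2 S=138.8995 intr=0.0000 cont=3.0739 V=3.0739[hold]; j=3 S=213.8991 intr=0.0000 cont=0.1232 V=0.1232[hold]  S*(3)=-
k=2: j=0 S=72.6839 intr=19.1561 cont=24.3144 V=24.3144[hold]; j=1 S=111.9300 intr=0.0000 cont=8.9112 V=8.9112[hold]; j=2 S=172.3673 intr=0.0000 cont=1.6659 V=1.6659[hold]  S*(2)=-
k=1: j=0 S=90.1971 intr=1.6429 cont=16.8762 V=16.8762[hold]; j=1 S=138.8995 intr=0.0000 cont=5.4394 V=5.4394[hold]  S*(1)=-
k=0: j=0 S=111.9300 intr=0.0000 cont=11.3659 V=11.3659[hold]  S*(0)=-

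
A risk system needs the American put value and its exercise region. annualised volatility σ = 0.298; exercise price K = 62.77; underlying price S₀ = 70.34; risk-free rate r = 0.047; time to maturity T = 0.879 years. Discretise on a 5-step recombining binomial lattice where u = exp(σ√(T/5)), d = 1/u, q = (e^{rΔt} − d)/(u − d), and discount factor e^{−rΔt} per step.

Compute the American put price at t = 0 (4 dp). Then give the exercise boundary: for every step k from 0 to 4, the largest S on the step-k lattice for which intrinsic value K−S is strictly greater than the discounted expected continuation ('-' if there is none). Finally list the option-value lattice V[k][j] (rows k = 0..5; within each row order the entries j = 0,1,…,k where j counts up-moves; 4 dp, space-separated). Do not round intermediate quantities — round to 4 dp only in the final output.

price = 3.2991
boundary = - - - 48.3516 54.7867
tree:
3.2991
5.5833 1.0869
9.1702 2.1162 0.0834
14.4184 4.1138 0.1688 0.0000
20.0976 7.9833 0.3418 0.0000 0.0000
25.1097 14.4184 0.6919 0.0000 0.0000 0.0000

params: Δt=0.17580 u=1.13309 d=0.88254 q=0.50192 e^(-rΔt)=0.99177
t_5 payoffs: 25.1097 14.4184 0.6919 0.0000 0.0000 0.0000
t_4: node(4,0) S=42.6724 payoff=20.0976 vs cont=19.5811 → 20.0976 [stop]  node(4,1) S=54.7867 payoff=7.9833 vs cont=7.4668 → 7.9833 [stop]  node(4,2) S=70.3400 payoff=0.0000 vs cont=0.3418 → 0.3418 [wait]  node(4,3) S=90.3088 payoff=0.0000 vs cont=0.0000 → 0.0000 [wait]  node(4,4) S=115.9465 payoff=0.0000 vs cont=0.0000 → 0.0000 [wait]  ⇒ S*(4)=54.7867
t_3: node(3,0) S=48.3516 payoff=14.4184 vs cont=13.9019 → 14.4184 [stop]  node(3,1) S=62.0781 payoff=0.6919 vs cont=4.1138 → 4.1138 [wait]  node(3,2) S=79.7014 payoff=0.0000 vs cont=0.1688 → 0.1688 [wait]  node(3,3) S=102.3278 payoff=0.0000 vs cont=0.0000 → 0.0000 [wait]  ⇒ S*(3)=48.3516
t_2: node(2,0) S=54.7867 payoff=7.9833 vs cont=9.1702 → 9.1702 [wait]  node(2,1) S=70.3400 payoff=0.0000 vs cont=2.1162 → 2.1162 [wait]  node(2,2) S=90.3088 payoff=0.0000 vs cont=0.0834 → 0.0834 [wait]  ⇒ S*(2)=-
t_1: node(1,0) S=62.0781 payoff=0.6919 vs cont=5.5833 → 5.5833 [wait]  node(1,1) S=79.7014 payoff=0.0000 vs cont=1.0869 → 1.0869 [wait]  ⇒ S*(1)=-
t_0: node(0,0) S=70.3400 payoff=0.0000 vs cont=3.2991 → 3.2991 [wait]  ⇒ S*(0)=-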